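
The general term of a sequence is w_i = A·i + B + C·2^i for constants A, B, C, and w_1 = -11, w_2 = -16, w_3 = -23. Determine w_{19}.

-524351

Plug in i = 1, 2, 3: A + B + 2C = -11; 2A + B + 4C = -16; 3A + B + 8C = -23.
Subtracting the first from the second: A + 2C = -5.
Subtracting the second from the third: A + 4C = -7.
Solving: C = -1, A = -3, then B = -6.
So w_i = -3·i + (-6) + (-1)·2^i; at i=19 this is -524351.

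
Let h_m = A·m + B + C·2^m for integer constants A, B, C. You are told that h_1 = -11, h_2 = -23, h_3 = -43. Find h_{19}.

-2097227

At m = 1, 2, 3: A + B + 2C = -11; 2A + B + 4C = -23; 3A + B + 8C = -43.
Subtracting the first from the second: A + 2C = -12.
Subtracting the second from the third: A + 4C = -20.
Solving: C = -4, A = -4, then B = 1.
Therefore h_{19} = -76 + 1 + (-4)·524288 = -2097227.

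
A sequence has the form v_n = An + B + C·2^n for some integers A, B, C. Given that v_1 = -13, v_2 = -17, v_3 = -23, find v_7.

At n = 1, 2, 3: A + B + 2C = -13; 2A + B + 4C = -17; 3A + B + 8C = -23.
Subtracting the first from the second: A + 2C = -4.
Subtracting the second from the third: A + 4C = -6.
Solving: C = -1, A = -2, then B = -9.
So v_n = -2·n + (-9) + (-1)·2^n; at n=7 this is -151.

-151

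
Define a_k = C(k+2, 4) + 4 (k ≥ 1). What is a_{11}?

719

C(13, 4) = 715, so a_{11} = 719.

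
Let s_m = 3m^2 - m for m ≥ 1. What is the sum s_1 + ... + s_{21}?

Over m = 1..21: Σm = 231, Σm² = 3311.
Total = (3)·3311 + (-1)·231 = 9702.

9702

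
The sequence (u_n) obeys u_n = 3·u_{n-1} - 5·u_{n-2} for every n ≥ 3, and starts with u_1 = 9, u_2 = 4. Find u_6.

Step forward from the initial values:
u_3 = -33;  u_4 = -119;  u_5 = -192;  u_6 = 19.

19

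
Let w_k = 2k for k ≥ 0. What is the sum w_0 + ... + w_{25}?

Over k = 0..25: Σk = 325.
Total = (2)·325 = 650.

650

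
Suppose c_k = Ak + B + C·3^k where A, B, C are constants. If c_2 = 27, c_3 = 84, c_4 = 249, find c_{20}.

The three given values yield: 2A + B + 9C = 27; 3A + B + 27C = 84; 4A + B + 81C = 249.
Subtracting the first from the second: A + 18C = 57.
Subtracting the second from the third: A + 54C = 165.
Solving: C = 3, A = 3, then B = -6.
Therefore c_{20} = 60 + (-6) + 3·3486784401 = 10460353257.

10460353257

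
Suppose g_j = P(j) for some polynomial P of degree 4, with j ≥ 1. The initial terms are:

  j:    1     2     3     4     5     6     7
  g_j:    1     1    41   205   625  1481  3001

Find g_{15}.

1st diffs: 0, 40, 164, 420, 856, 1520.
2nd diffs: 40, 124, 256, 436, 664.
3rd diffs: 84, 132, 180, 228.
4th diffs: 48, 48, 48 (constant).
So g_j = 2j^4 - 6j^3 + 6j^2 - 6j + 5.
Evaluating at j = 15 gives g_{15} = 82265.

82265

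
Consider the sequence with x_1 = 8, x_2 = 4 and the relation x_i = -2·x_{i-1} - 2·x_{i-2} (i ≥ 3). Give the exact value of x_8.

Iterate the recurrence:
x_3 = -24  x_4 = 40  x_5 = -32  x_6 = -16  x_7 = 96  x_8 = -160.

-160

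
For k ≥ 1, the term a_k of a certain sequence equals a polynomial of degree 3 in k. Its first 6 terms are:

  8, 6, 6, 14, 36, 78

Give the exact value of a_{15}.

2346

1st diffs: -2, 0, 8, 22, 42.
2nd diffs: 2, 8, 14, 20.
3rd diffs: 6, 6, 6 (constant).
So a_k = k^3 - 5k^2 + 6k + 6.
Evaluating at k = 15 gives a_{15} = 2346.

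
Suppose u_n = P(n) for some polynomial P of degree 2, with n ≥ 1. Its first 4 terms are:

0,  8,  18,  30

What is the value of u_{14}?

1st diffs: 8, 10, 12.
2nd diffs: 2, 2 (constant).
Newton forward-difference form: u_n = 8·C(n-1,1) + 2·C(n-1,2).
At n = 14: n-1 = 13, so u_{14} = 104 + 156 = 260.

260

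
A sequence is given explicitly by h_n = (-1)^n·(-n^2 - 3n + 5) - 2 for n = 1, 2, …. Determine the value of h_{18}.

-375

(-1)^18 = 1; -n^2 - 3n + 5 at n=18 is -373; so h_{18} = -375.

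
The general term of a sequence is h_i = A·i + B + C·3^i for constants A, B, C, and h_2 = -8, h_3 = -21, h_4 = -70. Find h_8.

-6530

Write the equations: 2A + B + 9C = -8; 3A + B + 27C = -21; 4A + B + 81C = -70.
Subtracting the first from the second: A + 18C = -13.
Subtracting the second from the third: A + 54C = -49.
Solving: C = -1, A = 5, then B = -9.
Therefore h_8 = 40 + (-9) + (-1)·6561 = -6530.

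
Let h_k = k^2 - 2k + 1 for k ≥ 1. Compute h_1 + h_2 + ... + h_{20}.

2470

Over k = 1..20: Σk = 210, Σk² = 2870.
Total = (1)·2870 + (-2)·210 + (1)·20 = 2470.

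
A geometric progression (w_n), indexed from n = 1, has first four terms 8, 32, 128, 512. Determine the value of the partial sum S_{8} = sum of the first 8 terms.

174760

Common ratio r = 4.
w_n = 8·4^(n-1).
S = 8·(4^8 - 1)/(4 - 1) = 8·(65536 - 1)/(3) = 174760.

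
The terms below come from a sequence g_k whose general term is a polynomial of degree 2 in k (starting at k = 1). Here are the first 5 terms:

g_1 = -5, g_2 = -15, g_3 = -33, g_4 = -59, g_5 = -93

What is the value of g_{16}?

1st diffs: -10, -18, -26, -34.
2nd diffs: -8, -8, -8 (constant).
So g_k = -4k^2 + 2k - 3.
Evaluating at k = 16 gives g_{16} = -995.

-995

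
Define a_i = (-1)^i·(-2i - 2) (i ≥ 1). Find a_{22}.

(-1)^22 = 1; -2i - 2 at i=22 is -46; so a_{22} = -46.

-46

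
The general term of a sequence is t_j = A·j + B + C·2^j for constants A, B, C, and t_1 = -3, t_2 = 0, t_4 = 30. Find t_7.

357

At j = 1, 2, 4: A + B + 2C = -3; 2A + B + 4C = 0; 4A + B + 16C = 30.
Subtracting the first from the second: A + 2C = 3.
Subtracting the second from the third: 2A + 12C = 30.
Solving: C = 3, A = -3, then B = -6.
So t_j = -3·j + (-6) + 3·2^j; at j=7 this is 357.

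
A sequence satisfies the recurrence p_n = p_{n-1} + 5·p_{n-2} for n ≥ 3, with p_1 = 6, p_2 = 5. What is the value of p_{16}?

Compute successive terms:
p_3 = 35; p_4 = 60; p_5 = 235; …; p_{13} = 771510; p_{14} = 2140685; p_{15} = 5998235; p_{16} = 16701660.

16701660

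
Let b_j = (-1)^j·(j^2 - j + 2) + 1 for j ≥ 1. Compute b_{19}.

(-1)^19 = -1; j^2 - j + 2 at j=19 is 344; so b_{19} = -343.

-343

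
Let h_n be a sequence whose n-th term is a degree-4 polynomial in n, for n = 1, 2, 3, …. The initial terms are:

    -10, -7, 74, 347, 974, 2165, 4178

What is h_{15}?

1st diffs: 3, 81, 273, 627, 1191, 2013.
2nd diffs: 78, 192, 354, 564, 822.
3rd diffs: 114, 162, 210, 258.
4th diffs: 48, 48, 48 (constant).
So h_n = 2n^4 - n^3 - 5n^2 - 5n - 1.
Evaluating at n = 15 gives h_{15} = 96674.

96674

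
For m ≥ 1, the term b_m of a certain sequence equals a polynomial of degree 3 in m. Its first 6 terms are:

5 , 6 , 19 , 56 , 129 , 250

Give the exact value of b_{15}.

5479

1st diffs: 1, 13, 37, 73, 121.
2nd diffs: 12, 24, 36, 48.
3rd diffs: 12, 12, 12 (constant).
So b_m = 2m^3 - 6m^2 + 5m + 4.
Evaluating at m = 15 gives b_{15} = 5479.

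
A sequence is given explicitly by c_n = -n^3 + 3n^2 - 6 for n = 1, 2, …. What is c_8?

-326

c_8 = -1·8^3 + 3·8^2 - 6 = -326.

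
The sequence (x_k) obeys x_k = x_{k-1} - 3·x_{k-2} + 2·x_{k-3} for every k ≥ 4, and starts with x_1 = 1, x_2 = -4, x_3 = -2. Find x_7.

Applying the relation repeatedly:
x_4 = 12; x_5 = 10; x_6 = -30; x_7 = -36.

-36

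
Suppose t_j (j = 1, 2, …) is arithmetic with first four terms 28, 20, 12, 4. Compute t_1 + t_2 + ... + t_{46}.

-6992

Common difference d = -8.
t_j = 28 + (j - 1)·(-8).
t_{46} = -332; S = 46·(28 + (-332))/2 = -6992.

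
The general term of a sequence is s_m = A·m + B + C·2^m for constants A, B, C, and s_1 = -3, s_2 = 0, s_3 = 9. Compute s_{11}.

6105

Write the equations: A + B + 2C = -3; 2A + B + 4C = 0; 3A + B + 8C = 9.
Subtracting the first from the second: A + 2C = 3.
Subtracting the second from the third: A + 4C = 9.
Solving: C = 3, A = -3, then B = -6.
Therefore s_{11} = -33 + (-6) + 3·2048 = 6105.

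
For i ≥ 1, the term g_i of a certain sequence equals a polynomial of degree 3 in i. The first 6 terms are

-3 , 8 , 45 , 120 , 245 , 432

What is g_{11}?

2717

1st diffs: 11, 37, 75, 125, 187.
2nd diffs: 26, 38, 50, 62.
3rd diffs: 12, 12, 12 (constant).
So g_i = 2i^3 + i^2 - 6i.
Evaluating at i = 11 gives g_{11} = 2717.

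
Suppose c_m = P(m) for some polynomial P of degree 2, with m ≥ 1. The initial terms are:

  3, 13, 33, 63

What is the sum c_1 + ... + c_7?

1st diffs: 10, 20, 30.
2nd diffs: 10, 10 (constant).
So c_m = 5m^2 - 5m + 3.
Continuing: 103, 153, 213.
Summing m = 1..7 (7 terms) gives 581.

581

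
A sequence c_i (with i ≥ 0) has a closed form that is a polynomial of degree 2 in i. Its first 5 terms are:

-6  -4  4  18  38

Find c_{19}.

1058

1st diffs: 2, 8, 14, 20.
2nd diffs: 6, 6, 6 (constant).
So c_i = 3i^2 - i - 6.
Evaluating at i = 19 gives c_{19} = 1058.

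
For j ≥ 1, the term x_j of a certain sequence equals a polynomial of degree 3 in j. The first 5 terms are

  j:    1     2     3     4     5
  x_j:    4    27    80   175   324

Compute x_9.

1st diffs: 23, 53, 95, 149.
2nd diffs: 30, 42, 54.
3rd diffs: 12, 12 (constant).
So x_j = 2j^3 + 3j^2 - 1.
Evaluating at j = 9 gives x_9 = 1700.

1700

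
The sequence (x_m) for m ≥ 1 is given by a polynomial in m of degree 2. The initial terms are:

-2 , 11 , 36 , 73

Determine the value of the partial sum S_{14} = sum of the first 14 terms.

1st diffs: 13, 25, 37.
2nd diffs: 12, 12 (constant).
So x_m = 6m^2 - 5m - 3.
Continuing: …, 122, 183, 256, 341, …, x_{14} = 1103.
Summing m = 1..14 (14 terms) gives 5523.

5523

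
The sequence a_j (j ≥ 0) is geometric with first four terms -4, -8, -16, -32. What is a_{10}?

Common ratio r = 2.
a_j = (-4)·2^(j-0).
a_{10} = (-4)·2^10 = -4096.

-4096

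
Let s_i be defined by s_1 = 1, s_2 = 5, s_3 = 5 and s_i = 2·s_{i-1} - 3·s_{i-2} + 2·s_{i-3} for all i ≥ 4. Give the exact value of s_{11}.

Compute successive terms:
s_4 = -3; s_5 = -11; s_6 = -3; s_7 = 21; s_8 = 29; s_9 = -11; s_{10} = -67; s_{11} = -43.

-43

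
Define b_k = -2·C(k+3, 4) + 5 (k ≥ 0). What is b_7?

C(10, 4) = 210, so b_7 = -415.

-415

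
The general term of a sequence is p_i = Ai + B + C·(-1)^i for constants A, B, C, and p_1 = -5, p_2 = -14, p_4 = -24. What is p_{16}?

-84

At i = 1, 2, 4: A + B - C = -5; 2A + B + C = -14; 4A + B + C = -24.
Subtracting the first from the second: A + 2C = -9.
Subtracting the second from the third: 2A = -10.
Solving: C = -2, A = -5, then B = -2.
Hence p_{16} = -5·16 + (-2) + (-2)·1 = -84.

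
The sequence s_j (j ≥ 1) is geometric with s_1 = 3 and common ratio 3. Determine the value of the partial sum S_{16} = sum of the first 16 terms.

64570080

s_j = 3·3^(j-1).
S = 3·(3^16 - 1)/(3 - 1) = 3·(43046721 - 1)/(2) = 64570080.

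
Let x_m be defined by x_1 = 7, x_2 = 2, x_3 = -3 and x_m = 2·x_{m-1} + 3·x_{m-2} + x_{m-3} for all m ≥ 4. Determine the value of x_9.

Compute successive terms:
x_4 = 7, x_5 = 7, x_6 = 32, x_7 = 92, x_8 = 287, x_9 = 882.

882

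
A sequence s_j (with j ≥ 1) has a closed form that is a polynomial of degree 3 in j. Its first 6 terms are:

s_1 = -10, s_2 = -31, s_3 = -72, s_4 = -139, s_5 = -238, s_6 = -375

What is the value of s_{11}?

-1840

1st diffs: -21, -41, -67, -99, -137.
2nd diffs: -20, -26, -32, -38.
3rd diffs: -6, -6, -6 (constant).
So s_j = -j^3 - 4j^2 - 2j - 3.
Evaluating at j = 11 gives s_{11} = -1840.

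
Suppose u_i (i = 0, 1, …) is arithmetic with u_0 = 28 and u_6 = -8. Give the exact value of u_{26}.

Common difference d = (-8 - 28) / (6 - 0) = -6.
u_i = 28 + (i - 0)·(-6).
u_{26} = 28 + 26·(-6) = -128.

-128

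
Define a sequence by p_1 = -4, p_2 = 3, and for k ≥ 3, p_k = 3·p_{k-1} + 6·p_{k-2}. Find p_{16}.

-1767710547

Applying the relation repeatedly:
p_3 = -15;  p_4 = -27;  p_5 = -171;  …;  p_{13} = -21149019;  p_{14} = -92468547;  p_{15} = -404299755;  p_{16} = -1767710547.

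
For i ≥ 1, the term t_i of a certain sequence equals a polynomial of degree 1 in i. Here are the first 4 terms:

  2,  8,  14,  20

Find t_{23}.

134

1st diffs: 6, 6, 6 (constant).
So t_i = 6i - 4.
Evaluating at i = 23 gives t_{23} = 134.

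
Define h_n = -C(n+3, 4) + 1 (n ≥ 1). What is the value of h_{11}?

-1000

C(14, 4) = 1001, so h_{11} = -1000.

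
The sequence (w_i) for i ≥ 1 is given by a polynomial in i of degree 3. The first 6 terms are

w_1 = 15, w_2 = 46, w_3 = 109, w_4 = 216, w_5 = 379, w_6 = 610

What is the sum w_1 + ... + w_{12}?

15206

1st diffs: 31, 63, 107, 163, 231.
2nd diffs: 32, 44, 56, 68.
3rd diffs: 12, 12, 12 (constant).
Newton forward-difference form: w_i = 15 + 31·C(i-1,1) + 32·C(i-1,2) + 12·C(i-1,3).
Continuing: …, 921, 1324, 1831, 2454, …, w_{12} = 4096.
Summing i = 1..12 (12 terms) gives 15206.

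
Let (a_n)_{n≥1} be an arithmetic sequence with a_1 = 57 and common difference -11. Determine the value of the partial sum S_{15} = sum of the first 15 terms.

-300

a_n = 57 + (n - 1)·(-11).
a_{15} = -97; S = 15·(57 + (-97))/2 = -300.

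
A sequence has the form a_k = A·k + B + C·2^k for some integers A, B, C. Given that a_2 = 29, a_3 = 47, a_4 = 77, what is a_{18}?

Plug in k = 2, 3, 4: 2A + B + 4C = 29; 3A + B + 8C = 47; 4A + B + 16C = 77.
Subtracting the first from the second: A + 4C = 18.
Subtracting the second from the third: A + 8C = 30.
Solving: C = 3, A = 6, then B = 5.
Hence a_{18} = 6·18 + 5 + 3·262144 = 786545.

786545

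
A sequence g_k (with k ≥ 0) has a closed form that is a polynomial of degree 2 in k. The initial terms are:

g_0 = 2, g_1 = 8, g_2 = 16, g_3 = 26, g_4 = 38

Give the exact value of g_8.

106

1st diffs: 6, 8, 10, 12.
2nd diffs: 2, 2, 2 (constant).
So g_k = k^2 + 5k + 2.
Evaluating at k = 8 gives g_8 = 106.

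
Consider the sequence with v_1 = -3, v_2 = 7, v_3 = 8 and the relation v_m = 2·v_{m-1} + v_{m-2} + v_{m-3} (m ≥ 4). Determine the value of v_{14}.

Applying the relation repeatedly:
v_4 = 20, v_5 = 55, v_6 = 138, …, v_{11} = 14782, v_{12} = 37647, v_{13} = 95880, v_{14} = 244189.

244189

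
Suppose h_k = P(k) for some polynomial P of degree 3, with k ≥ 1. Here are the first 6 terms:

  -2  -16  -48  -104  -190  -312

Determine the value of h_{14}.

-3304

1st diffs: -14, -32, -56, -86, -122.
2nd diffs: -18, -24, -30, -36.
3rd diffs: -6, -6, -6 (constant).
Newton forward-difference form: h_k = -2 + (-14)·C(k-1,1) + (-18)·C(k-1,2) + (-6)·C(k-1,3).
At k = 14: k-1 = 13, so h_{14} = -2 - 182 - 1404 - 1716 = -3304.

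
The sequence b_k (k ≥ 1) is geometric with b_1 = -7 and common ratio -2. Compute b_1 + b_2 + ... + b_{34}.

b_k = (-7)·(-2)^(k-1).
S = (-7)·((-2)^34 - 1)/(-2 - 1) = (-7)·(17179869184 - 1)/(-3) = 40086361427.

40086361427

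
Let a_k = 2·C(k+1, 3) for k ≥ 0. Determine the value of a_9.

C(10, 3) = 120, so a_9 = 240.

240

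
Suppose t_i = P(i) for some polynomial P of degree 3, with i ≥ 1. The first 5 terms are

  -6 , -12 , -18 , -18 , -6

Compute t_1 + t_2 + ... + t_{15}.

7470

1st diffs: -6, -6, 0, 12.
2nd diffs: 0, 6, 12.
3rd diffs: 6, 6 (constant).
Newton forward-difference form: t_i = -6 + (-6)·C(i-1,1) + 6·C(i-1,3).
Continuing: …, 24, 78, 162, 282, …, t_{15} = 2094.
Summing i = 1..15 (15 terms) gives 7470.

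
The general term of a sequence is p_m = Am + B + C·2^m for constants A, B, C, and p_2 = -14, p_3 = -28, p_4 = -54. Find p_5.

At m = 2, 3, 4: 2A + B + 4C = -14; 3A + B + 8C = -28; 4A + B + 16C = -54.
Subtracting the first from the second: A + 4C = -14.
Subtracting the second from the third: A + 8C = -26.
Solving: C = -3, A = -2, then B = 2.
So p_m = -2·m + 2 + (-3)·2^m; at m=5 this is -104.

-104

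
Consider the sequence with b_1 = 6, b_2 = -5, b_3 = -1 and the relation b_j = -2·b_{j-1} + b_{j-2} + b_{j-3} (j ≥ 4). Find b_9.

-307

Applying the relation repeatedly:
b_4 = 3, b_5 = -12, b_6 = 26, b_7 = -61, b_8 = 136, b_9 = -307.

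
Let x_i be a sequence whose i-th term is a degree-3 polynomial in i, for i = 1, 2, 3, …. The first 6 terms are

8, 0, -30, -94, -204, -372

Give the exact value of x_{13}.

1st diffs: -8, -30, -64, -110, -168.
2nd diffs: -22, -34, -46, -58.
3rd diffs: -12, -12, -12 (constant).
Newton forward-difference form: x_i = 8 + (-8)·C(i-1,1) + (-22)·C(i-1,2) + (-12)·C(i-1,3).
At i = 13: i-1 = 12, so x_{13} = 8 - 96 - 1452 - 2640 = -4180.

-4180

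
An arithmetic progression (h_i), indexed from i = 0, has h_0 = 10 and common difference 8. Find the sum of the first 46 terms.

8740

h_i = 10 + (i - 0)·8.
h_{45} = 370; S = 46·(10 + 370)/2 = 8740.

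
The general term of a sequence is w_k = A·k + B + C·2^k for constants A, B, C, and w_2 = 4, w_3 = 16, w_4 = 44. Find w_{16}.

Plug in k = 2, 3, 4: 2A + B + 4C = 4; 3A + B + 8C = 16; 4A + B + 16C = 44.
Subtracting the first from the second: A + 4C = 12.
Subtracting the second from the third: A + 8C = 28.
Solving: C = 4, A = -4, then B = -4.
Therefore w_{16} = -64 + (-4) + 4·65536 = 262076.

262076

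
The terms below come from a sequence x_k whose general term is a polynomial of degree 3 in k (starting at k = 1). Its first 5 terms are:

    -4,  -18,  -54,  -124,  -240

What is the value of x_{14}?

-5334

1st diffs: -14, -36, -70, -116.
2nd diffs: -22, -34, -46.
3rd diffs: -12, -12 (constant).
Newton forward-difference form: x_k = -4 + (-14)·C(k-1,1) + (-22)·C(k-1,2) + (-12)·C(k-1,3).
At k = 14: k-1 = 13, so x_{14} = -4 - 182 - 1716 - 3432 = -5334.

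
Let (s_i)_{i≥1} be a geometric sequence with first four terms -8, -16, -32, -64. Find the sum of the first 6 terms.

-504

Common ratio r = 2.
s_i = (-8)·2^(i-1).
S = (-8)·(2^6 - 1)/(2 - 1) = (-8)·(64 - 1)/(1) = -504.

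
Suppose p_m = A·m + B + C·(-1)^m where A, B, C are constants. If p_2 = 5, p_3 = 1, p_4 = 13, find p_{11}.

33

At m = 2, 3, 4: 2A + B + C = 5; 3A + B - C = 1; 4A + B + C = 13.
Subtracting the first from the second: A - 2C = -4.
Subtracting the second from the third: A + 2C = 12.
Solving: C = 4, A = 4, then B = -7.
Hence p_{11} = 4·11 + (-7) + 4·(-1) = 33.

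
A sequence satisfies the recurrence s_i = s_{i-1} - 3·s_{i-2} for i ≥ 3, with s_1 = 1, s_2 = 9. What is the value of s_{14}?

Step forward from the initial values:
s_3 = 6, s_4 = -21, s_5 = -39, …, s_{11} = 501, s_{12} = 2184, s_{13} = 681, s_{14} = -5871.

-5871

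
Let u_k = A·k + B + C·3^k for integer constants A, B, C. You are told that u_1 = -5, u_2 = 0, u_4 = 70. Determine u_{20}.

Write the equations: A + B + 3C = -5; 2A + B + 9C = 0; 4A + B + 81C = 70.
Subtracting the first from the second: A + 6C = 5.
Subtracting the second from the third: 2A + 72C = 70.
Solving: C = 1, A = -1, then B = -7.
Therefore u_{20} = -20 + (-7) + 1·3486784401 = 3486784374.

3486784374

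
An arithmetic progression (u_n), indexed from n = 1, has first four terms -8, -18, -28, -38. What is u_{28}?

-278

Common difference d = -10.
u_n = -8 + (n - 1)·(-10).
u_{28} = -8 + 27·(-10) = -278.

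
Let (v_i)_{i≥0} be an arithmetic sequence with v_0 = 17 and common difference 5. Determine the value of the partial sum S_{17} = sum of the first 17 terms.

969

v_i = 17 + (i - 0)·5.
v_{16} = 97; S = 17·(17 + 97)/2 = 969.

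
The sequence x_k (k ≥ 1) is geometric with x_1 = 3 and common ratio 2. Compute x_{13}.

12288

x_k = 3·2^(k-1).
x_{13} = 3·2^12 = 12288.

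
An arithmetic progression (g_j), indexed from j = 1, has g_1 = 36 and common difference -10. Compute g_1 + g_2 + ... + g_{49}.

-9996

g_j = 36 + (j - 1)·(-10).
g_{49} = -444; S = 49·(36 + (-444))/2 = -9996.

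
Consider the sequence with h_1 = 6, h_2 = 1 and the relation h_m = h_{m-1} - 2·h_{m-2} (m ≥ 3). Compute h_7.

17

Step forward from the initial values:
h_3 = -11  h_4 = -13  h_5 = 9  h_6 = 35  h_7 = 17.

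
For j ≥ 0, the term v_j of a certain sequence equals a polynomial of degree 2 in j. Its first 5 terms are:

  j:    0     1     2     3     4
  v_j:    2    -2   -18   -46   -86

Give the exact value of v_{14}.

1st diffs: -4, -16, -28, -40.
2nd diffs: -12, -12, -12 (constant).
Newton forward-difference form: v_j = 2 + (-4)·C(j,1) + (-12)·C(j,2).
At j = 14: j = 14, so v_{14} = 2 - 56 - 1092 = -1146.

-1146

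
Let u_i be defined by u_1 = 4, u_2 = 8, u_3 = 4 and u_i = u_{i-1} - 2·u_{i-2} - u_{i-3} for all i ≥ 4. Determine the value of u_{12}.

Iterate the recurrence:
u_4 = -16  u_5 = -32  u_6 = -4  u_7 = 76  u_8 = 116  u_9 = -32  u_{10} = -340  u_{11} = -392  u_{12} = 320.

320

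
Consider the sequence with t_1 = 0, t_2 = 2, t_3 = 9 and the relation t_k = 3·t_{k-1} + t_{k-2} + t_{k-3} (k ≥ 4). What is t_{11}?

t_4 = 29;  t_5 = 98;  t_6 = 332;  t_7 = 1123;  t_8 = 3799;  t_9 = 12852;  t_{10} = 43478;  t_{11} = 147085.

147085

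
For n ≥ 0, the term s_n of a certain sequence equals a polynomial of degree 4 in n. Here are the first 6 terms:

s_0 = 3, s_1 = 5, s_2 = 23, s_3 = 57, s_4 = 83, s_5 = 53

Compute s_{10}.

-4297

1st diffs: 2, 18, 34, 26, -30.
2nd diffs: 16, 16, -8, -56.
3rd diffs: 0, -24, -48.
4th diffs: -24, -24 (constant).
So s_n = -n^4 + 6n^3 - 3n^2 + 3.
Evaluating at n = 10 gives s_{10} = -4297.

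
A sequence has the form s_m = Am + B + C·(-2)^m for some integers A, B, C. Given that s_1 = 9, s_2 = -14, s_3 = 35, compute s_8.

Write the equations: A + B - 2C = 9; 2A + B + 4C = -14; 3A + B - 8C = 35.
Subtracting the first from the second: A + 6C = -23.
Subtracting the second from the third: A - 12C = 49.
Solving: C = -4, A = 1, then B = 0.
Therefore s_8 = 8 + 0 + (-4)·256 = -1016.

-1016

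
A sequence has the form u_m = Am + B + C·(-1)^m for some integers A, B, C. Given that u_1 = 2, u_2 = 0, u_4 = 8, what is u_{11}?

Plug in m = 1, 2, 4: A + B - C = 2; 2A + B + C = 0; 4A + B + C = 8.
Subtracting the first from the second: A + 2C = -2.
Subtracting the second from the third: 2A = 8.
Solving: C = -3, A = 4, then B = -5.
Therefore u_{11} = 44 + (-5) + (-3)·(-1) = 42.

42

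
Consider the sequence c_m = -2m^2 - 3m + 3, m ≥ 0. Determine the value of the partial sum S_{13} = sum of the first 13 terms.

-1495

Over m = 0..12: Σm = 78, Σm² = 650.
Total = (-2)·650 + (-3)·78 + (3)·13 = -1495.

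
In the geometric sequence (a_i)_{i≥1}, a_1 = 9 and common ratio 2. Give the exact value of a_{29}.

2415919104

a_i = 9·2^(i-1).
a_{29} = 9·2^28 = 2415919104.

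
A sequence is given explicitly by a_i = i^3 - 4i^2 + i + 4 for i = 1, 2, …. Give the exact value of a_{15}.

a_{15} = 1·15^3 - 4·15^2 + 1·15 + 4 = 2494.

2494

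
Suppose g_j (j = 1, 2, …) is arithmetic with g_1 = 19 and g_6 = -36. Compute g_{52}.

-542

Common difference d = (-36 - 19) / (6 - 1) = -11.
g_j = 19 + (j - 1)·(-11).
g_{52} = 19 + 51·(-11) = -542.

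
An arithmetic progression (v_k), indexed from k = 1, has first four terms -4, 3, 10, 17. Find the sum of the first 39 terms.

5031

Common difference d = 7.
v_k = -4 + (k - 1)·7.
v_{39} = 262; S = 39·(-4 + 262)/2 = 5031.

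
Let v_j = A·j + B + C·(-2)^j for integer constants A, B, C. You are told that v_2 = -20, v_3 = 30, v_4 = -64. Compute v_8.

-1016

Write the equations: 2A + B + 4C = -20; 3A + B - 8C = 30; 4A + B + 16C = -64.
Subtracting the first from the second: A - 12C = 50.
Subtracting the second from the third: A + 24C = -94.
Solving: C = -4, A = 2, then B = -8.
Hence v_8 = 2·8 + (-8) + (-4)·256 = -1016.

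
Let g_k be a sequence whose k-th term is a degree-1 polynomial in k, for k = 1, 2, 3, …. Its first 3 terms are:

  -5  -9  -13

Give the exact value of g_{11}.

1st diffs: -4, -4 (constant).
So g_k = -4k - 1.
Evaluating at k = 11 gives g_{11} = -45.

-45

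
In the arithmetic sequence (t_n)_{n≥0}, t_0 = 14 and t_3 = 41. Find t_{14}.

Common difference d = (41 - 14) / (3 - 0) = 9.
t_n = 14 + (n - 0)·9.
t_{14} = 14 + 14·9 = 140.

140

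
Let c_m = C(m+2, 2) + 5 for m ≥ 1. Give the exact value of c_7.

41

C(9, 2) = 36, so c_7 = 41.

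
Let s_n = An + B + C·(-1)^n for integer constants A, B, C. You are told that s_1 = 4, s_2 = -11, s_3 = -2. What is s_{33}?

Plug in n = 1, 2, 3: A + B - C = 4; 2A + B + C = -11; 3A + B - C = -2.
Subtracting the first from the second: A + 2C = -15.
Subtracting the second from the third: A - 2C = 9.
Solving: C = -6, A = -3, then B = 1.
So s_n = -3·n + 1 + (-6)·(-1)^n; at n=33 this is -92.

-92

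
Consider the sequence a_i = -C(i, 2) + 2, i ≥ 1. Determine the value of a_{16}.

C(16, 2) = 120, so a_{16} = -118.

-118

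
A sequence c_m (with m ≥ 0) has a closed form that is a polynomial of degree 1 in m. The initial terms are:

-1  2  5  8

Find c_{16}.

1st diffs: 3, 3, 3 (constant).
So c_m = 3m - 1.
Evaluating at m = 16 gives c_{16} = 47.

47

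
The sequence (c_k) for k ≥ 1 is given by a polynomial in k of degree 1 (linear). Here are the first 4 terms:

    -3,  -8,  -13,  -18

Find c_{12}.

1st diffs: -5, -5, -5 (constant).
So c_k = -5k + 2.
Evaluating at k = 12 gives c_{12} = -58.

-58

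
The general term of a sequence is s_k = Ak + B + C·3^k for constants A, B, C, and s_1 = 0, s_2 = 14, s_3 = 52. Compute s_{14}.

9565958

Write the equations: A + B + 3C = 0; 2A + B + 9C = 14; 3A + B + 27C = 52.
Subtracting the first from the second: A + 6C = 14.
Subtracting the second from the third: A + 18C = 38.
Solving: C = 2, A = 2, then B = -8.
Hence s_{14} = 2·14 + (-8) + 2·4782969 = 9565958.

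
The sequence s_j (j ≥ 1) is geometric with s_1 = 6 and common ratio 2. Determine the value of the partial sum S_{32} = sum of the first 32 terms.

25769803770

s_j = 6·2^(j-1).
S = 6·(2^32 - 1)/(2 - 1) = 6·(4294967296 - 1)/(1) = 25769803770.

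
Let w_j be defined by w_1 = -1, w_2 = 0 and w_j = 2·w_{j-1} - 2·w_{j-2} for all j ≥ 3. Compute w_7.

-8

Compute successive terms:
w_3 = 2  w_4 = 4  w_5 = 4  w_6 = 0  w_7 = -8.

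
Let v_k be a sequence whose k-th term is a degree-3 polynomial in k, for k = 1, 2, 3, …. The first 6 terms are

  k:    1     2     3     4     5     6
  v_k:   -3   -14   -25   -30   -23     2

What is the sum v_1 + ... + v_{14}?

1st diffs: -11, -11, -5, 7, 25.
2nd diffs: 0, 6, 12, 18.
3rd diffs: 6, 6, 6 (constant).
So v_k = k^3 - 6k^2 + 2.
Continuing: …, 51, 130, 245, 402, …, v_{14} = 1570.
Summing k = 1..14 (14 terms) gives 4963.

4963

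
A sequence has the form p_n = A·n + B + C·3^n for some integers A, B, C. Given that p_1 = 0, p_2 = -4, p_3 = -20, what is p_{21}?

Plug in n = 1, 2, 3: A + B + 3C = 0; 2A + B + 9C = -4; 3A + B + 27C = -20.
Subtracting the first from the second: A + 6C = -4.
Subtracting the second from the third: A + 18C = -16.
Solving: C = -1, A = 2, then B = 1.
So p_n = 2·n + 1 + (-1)·3^n; at n=21 this is -10460353160.

-10460353160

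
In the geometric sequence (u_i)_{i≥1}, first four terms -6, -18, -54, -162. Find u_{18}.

-774840978

Common ratio r = 3.
u_i = (-6)·3^(i-1).
u_{18} = (-6)·3^17 = -774840978.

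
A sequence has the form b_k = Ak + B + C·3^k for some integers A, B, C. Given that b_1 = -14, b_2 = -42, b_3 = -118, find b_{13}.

-6377342

At k = 1, 2, 3: A + B + 3C = -14; 2A + B + 9C = -42; 3A + B + 27C = -118.
Subtracting the first from the second: A + 6C = -28.
Subtracting the second from the third: A + 18C = -76.
Solving: C = -4, A = -4, then B = 2.
Hence b_{13} = -4·13 + 2 + (-4)·1594323 = -6377342.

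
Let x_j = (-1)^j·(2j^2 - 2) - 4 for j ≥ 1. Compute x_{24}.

1146

(-1)^24 = 1; 2j^2 - 2 at j=24 is 1150; so x_{24} = 1146.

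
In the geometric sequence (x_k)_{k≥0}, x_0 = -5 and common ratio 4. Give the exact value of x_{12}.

x_k = (-5)·4^(k-0).
x_{12} = (-5)·4^12 = -83886080.

-83886080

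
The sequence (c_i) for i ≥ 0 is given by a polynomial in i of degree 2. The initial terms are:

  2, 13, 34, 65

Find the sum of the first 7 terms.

595

1st diffs: 11, 21, 31.
2nd diffs: 10, 10 (constant).
So c_i = 5i^2 + 6i + 2.
Continuing: 106, 157, 218.
Summing i = 0..6 (7 terms) gives 595.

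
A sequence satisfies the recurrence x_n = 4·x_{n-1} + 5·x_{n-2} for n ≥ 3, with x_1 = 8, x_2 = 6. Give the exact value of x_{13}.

569661464

Iterate the recurrence:
x_3 = 64; x_4 = 286; x_5 = 1464; …; x_{10} = 4557286; x_{11} = 22786464; x_{12} = 113932286; x_{13} = 569661464.
(Characteristic roots are 5 and -1.)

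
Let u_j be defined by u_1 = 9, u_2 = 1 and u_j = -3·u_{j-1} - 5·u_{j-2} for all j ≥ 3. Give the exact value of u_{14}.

Applying the relation repeatedly:
u_3 = -48; u_4 = 139; u_5 = -177; …; u_{11} = -37473; u_{12} = 75364; u_{13} = -38727; u_{14} = -260639.

-260639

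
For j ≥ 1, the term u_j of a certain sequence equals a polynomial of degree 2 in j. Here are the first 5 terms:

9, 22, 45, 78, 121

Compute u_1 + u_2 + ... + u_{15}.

6050

1st diffs: 13, 23, 33, 43.
2nd diffs: 10, 10, 10 (constant).
Newton forward-difference form: u_j = 9 + 13·C(j-1,1) + 10·C(j-1,2).
Continuing: …, 174, 237, 310, 393, …, u_{15} = 1101.
Summing j = 1..15 (15 terms) gives 6050.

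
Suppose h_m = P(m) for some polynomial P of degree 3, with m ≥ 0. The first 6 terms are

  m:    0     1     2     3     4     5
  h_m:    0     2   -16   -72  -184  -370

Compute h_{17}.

1st diffs: 2, -18, -56, -112, -186.
2nd diffs: -20, -38, -56, -74.
3rd diffs: -18, -18, -18 (constant).
So h_m = -3m^3 - m^2 + 6m.
Evaluating at m = 17 gives h_{17} = -14926.

-14926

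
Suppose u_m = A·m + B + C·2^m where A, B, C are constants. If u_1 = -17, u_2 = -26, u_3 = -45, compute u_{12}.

-20476

Write the equations: A + B + 2C = -17; 2A + B + 4C = -26; 3A + B + 8C = -45.
Subtracting the first from the second: A + 2C = -9.
Subtracting the second from the third: A + 4C = -19.
Solving: C = -5, A = 1, then B = -8.
Hence u_{12} = 1·12 + (-8) + (-5)·4096 = -20476.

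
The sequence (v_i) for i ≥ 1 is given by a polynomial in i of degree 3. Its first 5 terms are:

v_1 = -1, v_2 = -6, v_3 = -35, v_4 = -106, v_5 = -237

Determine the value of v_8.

-1170

1st diffs: -5, -29, -71, -131.
2nd diffs: -24, -42, -60.
3rd diffs: -18, -18 (constant).
Newton forward-difference form: v_i = -1 + (-5)·C(i-1,1) + (-24)·C(i-1,2) + (-18)·C(i-1,3).
At i = 8: i-1 = 7, so v_8 = -1 - 35 - 504 - 630 = -1170.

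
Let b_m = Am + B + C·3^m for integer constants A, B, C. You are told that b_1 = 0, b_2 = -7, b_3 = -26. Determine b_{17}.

-129140176

At m = 1, 2, 3: A + B + 3C = 0; 2A + B + 9C = -7; 3A + B + 27C = -26.
Subtracting the first from the second: A + 6C = -7.
Subtracting the second from the third: A + 18C = -19.
Solving: C = -1, A = -1, then B = 4.
So b_m = -1·m + 4 + (-1)·3^m; at m=17 this is -129140176.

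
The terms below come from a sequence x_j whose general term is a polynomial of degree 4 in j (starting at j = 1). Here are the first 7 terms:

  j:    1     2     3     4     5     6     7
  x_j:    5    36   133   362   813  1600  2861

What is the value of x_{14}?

1st diffs: 31, 97, 229, 451, 787, 1261.
2nd diffs: 66, 132, 222, 336, 474.
3rd diffs: 66, 90, 114, 138.
4th diffs: 24, 24, 24 (constant).
Newton forward-difference form: x_j = 5 + 31·C(j-1,1) + 66·C(j-1,2) + 66·C(j-1,3) + 24·C(j-1,4).
At j = 14: j-1 = 13, so x_{14} = 5 + 403 + 5148 + 18876 + 17160 = 41592.

41592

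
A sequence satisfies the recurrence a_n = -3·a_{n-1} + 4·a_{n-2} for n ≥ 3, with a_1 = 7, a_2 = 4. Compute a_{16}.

Step forward from the initial values:
a_3 = 16; a_4 = -32; a_5 = 160; …; a_{13} = 10066336; a_{14} = -40265312; a_{15} = 161061280; a_{16} = -644245088.
(Characteristic roots are 1 and -4.)

-644245088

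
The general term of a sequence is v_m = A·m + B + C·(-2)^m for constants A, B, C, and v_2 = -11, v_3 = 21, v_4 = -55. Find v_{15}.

98253

Write the equations: 2A + B + 4C = -11; 3A + B - 8C = 21; 4A + B + 16C = -55.
Subtracting the first from the second: A - 12C = 32.
Subtracting the second from the third: A + 24C = -76.
Solving: C = -3, A = -4, then B = 9.
Therefore v_{15} = -60 + 9 + (-3)·(-32768) = 98253.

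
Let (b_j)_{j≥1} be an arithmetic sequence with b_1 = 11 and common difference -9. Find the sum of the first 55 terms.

-12760

b_j = 11 + (j - 1)·(-9).
b_{55} = -475; S = 55·(11 + (-475))/2 = -12760.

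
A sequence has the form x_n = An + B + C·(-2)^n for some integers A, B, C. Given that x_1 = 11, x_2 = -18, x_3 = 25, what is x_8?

-1056

Write the equations: A + B - 2C = 11; 2A + B + 4C = -18; 3A + B - 8C = 25.
Subtracting the first from the second: A + 6C = -29.
Subtracting the second from the third: A - 12C = 43.
Solving: C = -4, A = -5, then B = 8.
Hence x_8 = -5·8 + 8 + (-4)·256 = -1056.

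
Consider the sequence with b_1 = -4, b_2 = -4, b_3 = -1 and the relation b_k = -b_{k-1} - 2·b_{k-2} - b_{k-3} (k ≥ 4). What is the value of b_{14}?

Step forward from the initial values:
b_4 = 13, b_5 = -7, b_6 = -18, …, b_{11} = 87, b_{12} = 3, b_{13} = -154, b_{14} = 61.

61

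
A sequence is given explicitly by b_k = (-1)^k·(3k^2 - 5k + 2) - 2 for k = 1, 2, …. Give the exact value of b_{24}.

1608

(-1)^24 = 1; 3k^2 - 5k + 2 at k=24 is 1610; so b_{24} = 1608.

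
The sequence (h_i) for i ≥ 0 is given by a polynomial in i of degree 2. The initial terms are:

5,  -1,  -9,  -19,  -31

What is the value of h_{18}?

1st diffs: -6, -8, -10, -12.
2nd diffs: -2, -2, -2 (constant).
Newton forward-difference form: h_i = 5 + (-6)·C(i,1) + (-2)·C(i,2).
At i = 18: i = 18, so h_{18} = 5 - 108 - 306 = -409.

-409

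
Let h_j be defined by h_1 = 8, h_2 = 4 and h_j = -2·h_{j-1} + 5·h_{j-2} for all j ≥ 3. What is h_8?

-8924

h_3 = 32, h_4 = -44, h_5 = 248, h_6 = -716, h_7 = 2672, h_8 = -8924.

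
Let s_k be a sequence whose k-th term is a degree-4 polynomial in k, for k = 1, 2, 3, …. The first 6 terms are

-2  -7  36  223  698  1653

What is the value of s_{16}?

1st diffs: -5, 43, 187, 475, 955.
2nd diffs: 48, 144, 288, 480.
3rd diffs: 96, 144, 192.
4th diffs: 48, 48 (constant).
So s_k = 2k^4 - 4k^3 - 2k^2 - k + 3.
Evaluating at k = 16 gives s_{16} = 114163.

114163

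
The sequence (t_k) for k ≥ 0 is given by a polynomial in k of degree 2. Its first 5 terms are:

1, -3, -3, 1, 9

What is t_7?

1st diffs: -4, 0, 4, 8.
2nd diffs: 4, 4, 4 (constant).
So t_k = 2k^2 - 6k + 1.
Evaluating at k = 7 gives t_7 = 57.

57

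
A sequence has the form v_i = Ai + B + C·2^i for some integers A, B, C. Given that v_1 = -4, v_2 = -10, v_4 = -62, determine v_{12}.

Write the equations: A + B + 2C = -4; 2A + B + 4C = -10; 4A + B + 16C = -62.
Subtracting the first from the second: A + 2C = -6.
Subtracting the second from the third: 2A + 12C = -52.
Solving: C = -5, A = 4, then B = 2.
Therefore v_{12} = 48 + 2 + (-5)·4096 = -20430.

-20430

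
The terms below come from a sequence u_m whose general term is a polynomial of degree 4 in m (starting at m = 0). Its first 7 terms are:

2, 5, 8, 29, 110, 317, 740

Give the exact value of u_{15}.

1st diffs: 3, 3, 21, 81, 207, 423.
2nd diffs: 0, 18, 60, 126, 216.
3rd diffs: 18, 42, 66, 90.
4th diffs: 24, 24, 24 (constant).
Newton forward-difference form: u_m = 2 + 3·C(m,1) + 18·C(m,3) + 24·C(m,4).
At m = 15: m = 15, so u_{15} = 2 + 45 + 8190 + 32760 = 40997.

40997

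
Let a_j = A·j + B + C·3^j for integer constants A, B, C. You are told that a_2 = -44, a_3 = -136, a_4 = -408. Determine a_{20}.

The three given values yield: 2A + B + 9C = -44; 3A + B + 27C = -136; 4A + B + 81C = -408.
Subtracting the first from the second: A + 18C = -92.
Subtracting the second from the third: A + 54C = -272.
Solving: C = -5, A = -2, then B = 5.
Hence a_{20} = -2·20 + 5 + (-5)·3486784401 = -17433922040.

-17433922040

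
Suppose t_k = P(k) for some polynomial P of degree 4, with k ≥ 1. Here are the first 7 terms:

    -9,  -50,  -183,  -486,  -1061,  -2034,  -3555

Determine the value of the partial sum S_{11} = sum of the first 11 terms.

1st diffs: -41, -133, -303, -575, -973, -1521.
2nd diffs: -92, -170, -272, -398, -548.
3rd diffs: -78, -102, -126, -150.
4th diffs: -24, -24, -24 (constant).
Newton forward-difference form: t_k = -9 + (-41)·C(k-1,1) + (-92)·C(k-1,2) + (-78)·C(k-1,3) + (-24)·C(k-1,4).
Continuing: -5798, -8961, -13266, -18959.
Summing k = 1..11 (11 terms) gives -54362.

-54362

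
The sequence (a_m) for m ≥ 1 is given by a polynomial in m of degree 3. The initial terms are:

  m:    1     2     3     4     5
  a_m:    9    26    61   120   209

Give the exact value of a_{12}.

1st diffs: 17, 35, 59, 89.
2nd diffs: 18, 24, 30.
3rd diffs: 6, 6 (constant).
Newton forward-difference form: a_m = 9 + 17·C(m-1,1) + 18·C(m-1,2) + 6·C(m-1,3).
At m = 12: m-1 = 11, so a_{12} = 9 + 187 + 990 + 990 = 2176.

2176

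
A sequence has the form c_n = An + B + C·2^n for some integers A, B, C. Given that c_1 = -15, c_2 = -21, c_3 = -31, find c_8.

The three given values yield: A + B + 2C = -15; 2A + B + 4C = -21; 3A + B + 8C = -31.
Subtracting the first from the second: A + 2C = -6.
Subtracting the second from the third: A + 4C = -10.
Solving: C = -2, A = -2, then B = -9.
Hence c_8 = -2·8 + (-9) + (-2)·256 = -537.

-537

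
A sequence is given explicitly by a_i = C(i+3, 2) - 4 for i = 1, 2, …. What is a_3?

11

C(6, 2) = 15, so a_3 = 11.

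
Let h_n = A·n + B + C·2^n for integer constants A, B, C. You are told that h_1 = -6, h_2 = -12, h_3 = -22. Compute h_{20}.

Write the equations: A + B + 2C = -6; 2A + B + 4C = -12; 3A + B + 8C = -22.
Subtracting the first from the second: A + 2C = -6.
Subtracting the second from the third: A + 4C = -10.
Solving: C = -2, A = -2, then B = 0.
Therefore h_{20} = -40 + 0 + (-2)·1048576 = -2097192.

-2097192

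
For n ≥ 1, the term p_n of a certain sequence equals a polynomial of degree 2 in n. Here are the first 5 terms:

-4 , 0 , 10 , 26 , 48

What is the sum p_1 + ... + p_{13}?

1976

1st diffs: 4, 10, 16, 22.
2nd diffs: 6, 6, 6 (constant).
Newton forward-difference form: p_n = -4 + 4·C(n-1,1) + 6·C(n-1,2).
Continuing: …, 76, 110, 150, 196, …, p_{13} = 440.
Summing n = 1..13 (13 terms) gives 1976.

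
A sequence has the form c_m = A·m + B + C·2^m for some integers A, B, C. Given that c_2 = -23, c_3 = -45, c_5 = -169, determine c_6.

-331

Write the equations: 2A + B + 4C = -23; 3A + B + 8C = -45; 5A + B + 32C = -169.
Subtracting the first from the second: A + 4C = -22.
Subtracting the second from the third: 2A + 24C = -124.
Solving: C = -5, A = -2, then B = 1.
So c_m = -2·m + 1 + (-5)·2^m; at m=6 this is -331.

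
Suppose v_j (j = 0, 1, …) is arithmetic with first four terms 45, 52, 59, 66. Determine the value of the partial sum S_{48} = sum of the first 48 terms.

10056

Common difference d = 7.
v_j = 45 + (j - 0)·7.
v_{47} = 374; S = 48·(45 + 374)/2 = 10056.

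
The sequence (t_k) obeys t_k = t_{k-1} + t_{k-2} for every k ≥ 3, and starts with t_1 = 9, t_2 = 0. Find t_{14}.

Applying the relation repeatedly:
t_3 = 9  t_4 = 9  t_5 = 18  …  t_{11} = 306  t_{12} = 495  t_{13} = 801  t_{14} = 1296.

1296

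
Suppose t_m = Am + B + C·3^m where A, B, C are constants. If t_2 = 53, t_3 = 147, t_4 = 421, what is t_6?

3669

At m = 2, 3, 4: 2A + B + 9C = 53; 3A + B + 27C = 147; 4A + B + 81C = 421.
Subtracting the first from the second: A + 18C = 94.
Subtracting the second from the third: A + 54C = 274.
Solving: C = 5, A = 4, then B = 0.
Hence t_6 = 4·6 + 0 + 5·729 = 3669.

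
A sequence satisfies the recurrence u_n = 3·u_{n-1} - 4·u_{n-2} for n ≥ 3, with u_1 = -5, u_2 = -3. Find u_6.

93

u_3 = 11; u_4 = 45; u_5 = 91; u_6 = 93.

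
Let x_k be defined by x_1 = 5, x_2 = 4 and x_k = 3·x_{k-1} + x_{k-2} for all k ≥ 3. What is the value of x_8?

Iterate the recurrence:
x_3 = 17, x_4 = 55, x_5 = 182, x_6 = 601, x_7 = 1985, x_8 = 6556.

6556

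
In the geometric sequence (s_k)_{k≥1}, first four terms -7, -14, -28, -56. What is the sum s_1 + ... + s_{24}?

-117440505

Common ratio r = 2.
s_k = (-7)·2^(k-1).
S = (-7)·(2^24 - 1)/(2 - 1) = (-7)·(16777216 - 1)/(1) = -117440505.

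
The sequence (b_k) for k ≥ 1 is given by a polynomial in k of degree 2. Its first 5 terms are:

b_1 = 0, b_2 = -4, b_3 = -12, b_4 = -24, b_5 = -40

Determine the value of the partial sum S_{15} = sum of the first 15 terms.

1st diffs: -4, -8, -12, -16.
2nd diffs: -4, -4, -4 (constant).
So b_k = -2k^2 + 2k.
Continuing: …, -60, -84, -112, -144, …, b_{15} = -420.
Summing k = 1..15 (15 terms) gives -2240.

-2240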